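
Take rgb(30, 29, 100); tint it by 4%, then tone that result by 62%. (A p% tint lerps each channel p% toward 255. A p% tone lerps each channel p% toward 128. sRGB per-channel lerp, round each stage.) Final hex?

#5E5E78

Lerp each channel 4% toward 255:
  R: 30 + 9 = 39 → 39
  G: 29 + 9.04 = 38.04 → 38
  B: 100 + 0.04×(255−100) = 100 + 6.2 = 106.2 → 106
After the tint: rgb(39, 38, 106) = #27266A.
Per channel, c → c + 0.62(128 − c):
  R: 39 + 0.62×(128−39) = 39 + 55.18 = 94.18 → 94
  G: 38 + 55.8 = 93.8 → 94
  B: 106 + 13.64 = 119.64 → 120
rgb(94, 94, 120) = #5E5E78.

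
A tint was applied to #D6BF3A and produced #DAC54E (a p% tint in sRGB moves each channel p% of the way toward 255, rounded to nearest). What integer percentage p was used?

#D6BF3A is rgb(214, 191, 58); #DAC54E is rgb(218, 197, 78).
On the B channel (widest range): 78 ≈ 58 + (p/100)(255 − 58), so p ≈ 100×(78 − 58)/(255 − 58) = 2000/197 = 10.15.
p = 10 reproduces all three channels after rounding.

10%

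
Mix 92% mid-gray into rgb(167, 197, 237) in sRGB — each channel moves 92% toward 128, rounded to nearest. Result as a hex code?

Lerp each channel 92% toward 128:
  R: 167 + 0.92×(128−167) = 167 − 35.88 = 131.12 → 131
  G: 197 − 63.48 = 133.52 → 134
  B: 237 + 0.92×(128−237) = 237 − 100.28 = 136.72 → 137
rgb(131, 134, 137) = #838689.

#838689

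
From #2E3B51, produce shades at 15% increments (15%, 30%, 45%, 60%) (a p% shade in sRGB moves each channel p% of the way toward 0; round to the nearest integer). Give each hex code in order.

#273245, #202939, #19202D, #121820

#2E3B51 is rgb(46, 59, 81).
15%: (46 − 6.9 = 39.1→39, 59 − 8.85 = 50.15→50, 81 − 12.15 = 68.85→69) → #273245
30%: (46 − 13.8 = 32.2→32, 59 − 17.7 = 41.3→41, 81 − 24.3 = 56.7→57) → #202939
45%: (46 − 20.7 = 25.3→25, 59 − 26.55 = 32.45→32, 81 − 36.45 = 44.55→45) → #19202D
60%: (46 − 27.6 = 18.4→18, 59 − 35.4 = 23.6→24, 81 − 48.6 = 32.4→32) → #121820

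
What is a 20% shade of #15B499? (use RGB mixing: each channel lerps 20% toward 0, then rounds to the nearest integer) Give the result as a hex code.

#11907A

#15B499 is rgb(21, 180, 153).
Per channel, c → c + 0.2(0 − c):
  R: 21 − 4.2 = 16.8 → 17
  G: 180 − 36 = 144 → 144
  B: 153 + 0.2×(0−153) = 153 − 30.6 = 122.4 → 122
rgb(17, 144, 122) = #11907A.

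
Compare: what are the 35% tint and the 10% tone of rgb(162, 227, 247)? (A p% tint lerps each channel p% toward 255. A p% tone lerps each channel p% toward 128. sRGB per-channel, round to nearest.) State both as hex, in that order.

#C3EDFA, #9FD9EB

35% tint:
  R: 162 + 0.35×(255−162) = 162 + 32.55 = 194.55 → 195
  G: 227 + 0.35×(255−227) = 227 + 9.8 = 236.8 → 237
  B: 247 + 2.8 = 249.8 → 250
  → #C3EDFA
10% tone:
  R: 162 + 0.1×(128−162) = 162 − 3.4 = 158.6 → 159
  G: 227 − 9.9 = 217.1 → 217
  B: 247 + 0.1×(128−247) = 247 − 11.9 = 235.1 → 235
  → #9FD9EB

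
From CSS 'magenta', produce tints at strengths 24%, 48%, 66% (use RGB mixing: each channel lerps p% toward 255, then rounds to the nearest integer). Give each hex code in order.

CSS magenta is rgb(255, 0, 255).
24%: (255→255, 0 + 61.2 = 61.2→61, 255→255) → #ff3dff
48%: (255→255, 0 + 122.4 = 122.4→122, 255→255) → #ff7aff
66%: (255→255, 0 + 168.3 = 168.3→168, 255→255) → #ffa8ff

#ff3dff, #ff7aff, #ffa8ff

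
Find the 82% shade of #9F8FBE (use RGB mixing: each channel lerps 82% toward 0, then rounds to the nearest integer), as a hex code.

#9F8FBE is rgb(159, 143, 190).
Lerp each channel 82% toward 0:
  R: 159 − 130.38 = 28.62 → 29
  G: 143 − 117.26 = 25.74 → 26
  B: 190 + 0.82×(0−190) = 190 − 155.8 = 34.2 → 34
rgb(29, 26, 34) = #1D1A22.

#1D1A22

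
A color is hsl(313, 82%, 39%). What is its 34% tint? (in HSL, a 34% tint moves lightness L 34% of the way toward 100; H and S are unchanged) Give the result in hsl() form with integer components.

L moves 34% from 39 toward 100: 39 + 20.74 = 59.74 → 60.
H and S are unchanged.

hsl(313, 82%, 60%)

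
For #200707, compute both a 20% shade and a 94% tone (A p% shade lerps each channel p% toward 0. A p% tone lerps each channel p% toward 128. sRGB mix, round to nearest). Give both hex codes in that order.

#200707 is rgb(32, 7, 7).
20% shade:
  R: 32 − 6.4 = 25.6 → 26
  G: 7 + 0.2×(0−7) = 7 − 1.4 = 5.6 → 6
  B: 7 − 1.4 = 5.6 → 6
  → #1A0606
94% tone:
  R: 32 + 0.94×(128−32) = 32 + 90.24 = 122.24 → 122
  G: 7 + 113.74 = 120.74 → 121
  B: 7 + 113.74 = 120.74 → 121
  → #7A7979

#1A0606, #7A7979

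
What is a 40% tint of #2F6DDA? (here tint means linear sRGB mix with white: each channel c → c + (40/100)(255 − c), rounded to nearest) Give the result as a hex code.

#82A7E9

#2F6DDA is rgb(47, 109, 218).
A 40% tint moves each channel 40% toward 255:
  R: 47 + 0.4×(255−47) = 47 + 83.2 = 130.2 → 130
  G: 109 + 0.4×(255−109) = 109 + 58.4 = 167.4 → 167
  B: 218 + 0.4×(255−218) = 218 + 14.8 = 232.8 → 233
rgb(130, 167, 233) = #82A7E9.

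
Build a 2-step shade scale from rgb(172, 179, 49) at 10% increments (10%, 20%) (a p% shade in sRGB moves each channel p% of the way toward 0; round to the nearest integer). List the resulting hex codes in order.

#9BA12C, #8A8F27

10%: (172 − 17.2 = 154.8→155, 179 − 17.9 = 161.1→161, 49 − 4.9 = 44.1→44) → #9BA12C
20%: (172 − 34.4 = 137.6→138, 179 − 35.8 = 143.2→143, 49 − 9.8 = 39.2→39) → #8A8F27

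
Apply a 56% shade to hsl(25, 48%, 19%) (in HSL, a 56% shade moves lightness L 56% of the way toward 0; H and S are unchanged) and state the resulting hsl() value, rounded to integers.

hsl(25, 48%, 8%)

L moves 56% from 19 toward 0: 19 − 10.64 = 8.36 → 8.
H and S are unchanged.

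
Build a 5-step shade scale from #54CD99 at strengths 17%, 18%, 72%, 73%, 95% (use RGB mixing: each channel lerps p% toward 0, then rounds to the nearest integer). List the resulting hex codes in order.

#54CD99 is rgb(84, 205, 153).
17%: (84 − 14.28 = 69.72→70, 205 − 34.85 = 170.15→170, 153 − 26.01 = 126.99→127) → #46AA7F
18%: (84 − 15.12 = 68.88→69, 205 − 36.9 = 168.1→168, 153 − 27.54 = 125.46→125) → #45A87D
72%: (84 − 60.48 = 23.52→24, 205 − 147.6 = 57.4→57, 153 − 110.16 = 42.84→43) → #18392B
73%: (84 − 61.32 = 22.68→23, 205 − 149.65 = 55.35→55, 153 − 111.69 = 41.31→41) → #173729
95%: (84 − 79.8 = 4.2→4, 205 − 194.75 = 10.25→10, 153 − 145.35 = 7.65→8) → #040A08

#46AA7F, #45A87D, #18392B, #173729, #040A08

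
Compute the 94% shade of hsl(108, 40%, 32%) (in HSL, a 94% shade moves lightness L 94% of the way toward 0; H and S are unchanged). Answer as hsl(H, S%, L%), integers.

hsl(108, 40%, 2%)

L moves 94% from 32 toward 0: 32 − 30.08 = 1.92 → 2.
H and S are unchanged.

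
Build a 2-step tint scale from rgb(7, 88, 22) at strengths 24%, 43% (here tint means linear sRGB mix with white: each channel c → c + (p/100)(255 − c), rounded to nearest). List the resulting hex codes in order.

24%: (7 + 59.52 = 66.52→67, 88 + 40.08 = 128.08→128, 22 + 55.92 = 77.92→78) → #43804E
43%: (7 + 106.64 = 113.64→114, 88 + 71.81 = 159.81→160, 22 + 100.19 = 122.19→122) → #72A07A

#43804E, #72A07A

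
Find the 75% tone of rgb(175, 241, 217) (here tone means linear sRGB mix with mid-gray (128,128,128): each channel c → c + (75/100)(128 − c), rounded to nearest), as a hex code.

#8c9c96

Lerp each channel 75% toward 128:
  R: 175 + 0.75×(128−175) = 175 − 35.25 = 139.75 → 140
  G: 241 + 0.75×(128−241) = 241 − 84.75 = 156.25 → 156
  B: 217 + 0.75×(128−217) = 217 − 66.75 = 150.25 → 150
rgb(140, 156, 150) = #8c9c96.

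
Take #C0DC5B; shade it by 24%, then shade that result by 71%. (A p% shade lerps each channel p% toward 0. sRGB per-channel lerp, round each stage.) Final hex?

#2A3014

#C0DC5B is rgb(192, 220, 91).
Lerp each channel 24% toward 0:
  R: 192 − 46.08 = 145.92 → 146
  G: 220 − 52.8 = 167.2 → 167
  B: 91 − 21.84 = 69.16 → 69
After the shade: rgb(146, 167, 69) = #92A745.
Per channel, c → c + 0.71(0 − c):
  R: 146 + 0.71×(0−146) = 146 − 103.66 = 42.34 → 42
  G: 167 − 118.57 = 48.43 → 48
  B: 69 + 0.71×(0−69) = 69 − 48.99 = 20.01 → 20
rgb(42, 48, 20) = #2A3014.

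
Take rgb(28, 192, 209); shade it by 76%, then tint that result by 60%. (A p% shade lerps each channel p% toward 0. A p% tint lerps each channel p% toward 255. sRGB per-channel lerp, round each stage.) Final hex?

#9cabad

A 76% shade moves each channel 76% toward 0:
  R: 28 + 0.76×(0−28) = 28 − 21.28 = 6.72 → 7
  G: 192 + 0.76×(0−192) = 192 − 145.92 = 46.08 → 46
  B: 209 + 0.76×(0−209) = 209 − 158.84 = 50.16 → 50
After the shade: rgb(7, 46, 50) = #072e32.
Lerp each channel 60% toward 255:
  R: 7 + 0.6×(255−7) = 7 + 148.8 = 155.8 → 156
  G: 46 + 0.6×(255−46) = 46 + 125.4 = 171.4 → 171
  B: 50 + 123 = 173 → 173
rgb(156, 171, 173) = #9cabad.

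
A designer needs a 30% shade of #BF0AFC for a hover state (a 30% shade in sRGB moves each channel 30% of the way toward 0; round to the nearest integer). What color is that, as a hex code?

#BF0AFC is rgb(191, 10, 252).
A 30% shade moves each channel 30% toward 0:
  R: 191 − 57.3 = 133.7 → 134
  G: 10 + 0.3×(0−10) = 10 − 3 = 7 → 7
  B: 252 + 0.3×(0−252) = 252 − 75.6 = 176.4 → 176
rgb(134, 7, 176) = #8607B0.

#8607B0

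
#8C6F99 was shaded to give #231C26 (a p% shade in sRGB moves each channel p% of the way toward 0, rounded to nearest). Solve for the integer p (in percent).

75%

#8C6F99 is rgb(140, 111, 153); #231C26 is rgb(35, 28, 38).
On the B channel (widest range): 38 ≈ 153 + (p/100)(0 − 153), so p ≈ 100×(38 − 153)/(0 − 153) = -11500/-153 = 75.16.
p = 75 reproduces all three channels after rounding.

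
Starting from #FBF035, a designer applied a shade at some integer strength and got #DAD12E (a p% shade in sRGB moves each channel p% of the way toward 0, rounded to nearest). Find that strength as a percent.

#FBF035 is rgb(251, 240, 53); #DAD12E is rgb(218, 209, 46).
On the R channel (widest range): 218 ≈ 251 + (p/100)(0 − 251), so p ≈ 100×(218 − 251)/(0 − 251) = -3300/-251 = 13.15.
p = 13 reproduces all three channels after rounding.

13%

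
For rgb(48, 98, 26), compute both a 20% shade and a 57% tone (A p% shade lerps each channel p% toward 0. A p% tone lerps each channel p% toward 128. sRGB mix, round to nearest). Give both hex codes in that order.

20% shade:
  R: 48 + 0.2×(0−48) = 48 − 9.6 = 38.4 → 38
  G: 98 + 0.2×(0−98) = 98 − 19.6 = 78.4 → 78
  B: 26 + 0.2×(0−26) = 26 − 5.2 = 20.8 → 21
  → #264E15
57% tone:
  R: 48 + 0.57×(128−48) = 48 + 45.6 = 93.6 → 94
  G: 98 + 0.57×(128−98) = 98 + 17.1 = 115.1 → 115
  B: 26 + 58.14 = 84.14 → 84
  → #5E7354

#264E15, #5E7354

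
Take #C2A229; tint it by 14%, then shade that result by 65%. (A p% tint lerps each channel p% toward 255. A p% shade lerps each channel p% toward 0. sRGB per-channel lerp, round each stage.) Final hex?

#473D19

#C2A229 is rgb(194, 162, 41).
Lerp each channel 14% toward 255:
  R: 194 + 8.54 = 202.54 → 203
  G: 162 + 0.14×(255−162) = 162 + 13.02 = 175.02 → 175
  B: 41 + 0.14×(255−41) = 41 + 29.96 = 70.96 → 71
After the tint: rgb(203, 175, 71) = #CBAF47.
A 65% shade moves each channel 65% toward 0:
  R: 203 + 0.65×(0−203) = 203 − 131.95 = 71.05 → 71
  G: 175 + 0.65×(0−175) = 175 − 113.75 = 61.25 → 61
  B: 71 + 0.65×(0−71) = 71 − 46.15 = 24.85 → 25
rgb(71, 61, 25) = #473D19.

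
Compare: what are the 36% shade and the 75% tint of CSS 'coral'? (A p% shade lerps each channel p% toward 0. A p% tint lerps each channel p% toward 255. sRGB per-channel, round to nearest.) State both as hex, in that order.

#a35133, #ffdfd3

CSS coral is rgb(255, 127, 80).
36% shade:
  R: 255 − 91.8 = 163.2 → 163
  G: 127 + 0.36×(0−127) = 127 − 45.72 = 81.28 → 81
  B: 80 + 0.36×(0−80) = 80 − 28.8 = 51.2 → 51
  → #a35133
75% tint:
  R: 255 + 0.75×(255−255) = 255 + 0 = 255 → 255
  G: 127 + 0.75×(255−127) = 127 + 96 = 223 → 223
  B: 80 + 0.75×(255−80) = 80 + 131.25 = 211.25 → 211
  → #ffdfd3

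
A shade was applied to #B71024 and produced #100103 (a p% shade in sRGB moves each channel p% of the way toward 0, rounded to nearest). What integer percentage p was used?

#B71024 is rgb(183, 16, 36); #100103 is rgb(16, 1, 3).
On the R channel (widest range): 16 ≈ 183 + (p/100)(0 − 183), so p ≈ 100×(16 − 183)/(0 − 183) = -16700/-183 = 91.26.
p = 91 reproduces all three channels after rounding.

91%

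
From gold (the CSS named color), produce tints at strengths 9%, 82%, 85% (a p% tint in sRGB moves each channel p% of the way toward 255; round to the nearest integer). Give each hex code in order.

#FFDB17, #FFF8D1, #FFF9D9

CSS gold is rgb(255, 215, 0).
9%: (255→255, 215 + 3.6 = 218.6→219, 0 + 22.95 = 22.95→23) → #FFDB17
82%: (255→255, 215 + 32.8 = 247.8→248, 0 + 209.1 = 209.1→209) → #FFF8D1
85%: (255→255, 215 + 34 = 249→249, 0 + 216.75 = 216.75→217) → #FFF9D9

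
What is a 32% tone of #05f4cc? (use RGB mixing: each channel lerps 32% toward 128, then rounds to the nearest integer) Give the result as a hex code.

#05f4cc is rgb(5, 244, 204).
Per channel, c → c + 0.32(128 − c):
  R: 5 + 0.32×(128−5) = 5 + 39.36 = 44.36 → 44
  G: 244 + 0.32×(128−244) = 244 − 37.12 = 206.88 → 207
  B: 204 + 0.32×(128−204) = 204 − 24.32 = 179.68 → 180
rgb(44, 207, 180) = #2ccfb4.

#2ccfb4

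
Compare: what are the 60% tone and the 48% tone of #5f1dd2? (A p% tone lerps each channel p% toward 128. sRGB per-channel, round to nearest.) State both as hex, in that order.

#5f1dd2 is rgb(95, 29, 210).
60% tone:
  R: 95 + 0.6×(128−95) = 95 + 19.8 = 114.8 → 115
  G: 29 + 0.6×(128−29) = 29 + 59.4 = 88.4 → 88
  B: 210 − 49.2 = 160.8 → 161
  → #7358a1
48% tone:
  R: 95 + 15.84 = 110.84 → 111
  G: 29 + 0.48×(128−29) = 29 + 47.52 = 76.52 → 77
  B: 210 − 39.36 = 170.64 → 171
  → #6f4dab

#7358a1, #6f4dab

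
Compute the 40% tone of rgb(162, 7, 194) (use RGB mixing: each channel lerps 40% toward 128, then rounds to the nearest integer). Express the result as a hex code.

#9437A8

Per channel, c → c + 0.4(128 − c):
  R: 162 − 13.6 = 148.4 → 148
  G: 7 + 0.4×(128−7) = 7 + 48.4 = 55.4 → 55
  B: 194 + 0.4×(128−194) = 194 − 26.4 = 167.6 → 168
rgb(148, 55, 168) = #9437A8.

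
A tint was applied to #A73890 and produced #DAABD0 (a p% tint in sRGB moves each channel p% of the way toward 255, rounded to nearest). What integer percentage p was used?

58%

#A73890 is rgb(167, 56, 144); #DAABD0 is rgb(218, 171, 208).
On the G channel (widest range): 171 ≈ 56 + (p/100)(255 − 56), so p ≈ 100×(171 − 56)/(255 − 56) = 11500/199 = 57.79.
p = 58 reproduces all three channels after rounding.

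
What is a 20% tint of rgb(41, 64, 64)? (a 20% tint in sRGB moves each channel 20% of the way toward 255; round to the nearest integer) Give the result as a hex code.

#546666

A 20% tint moves each channel 20% toward 255:
  R: 41 + 0.2×(255−41) = 41 + 42.8 = 83.8 → 84
  G: 64 + 0.2×(255−64) = 64 + 38.2 = 102.2 → 102
  B: 64 + 38.2 = 102.2 → 102
rgb(84, 102, 102) = #546666.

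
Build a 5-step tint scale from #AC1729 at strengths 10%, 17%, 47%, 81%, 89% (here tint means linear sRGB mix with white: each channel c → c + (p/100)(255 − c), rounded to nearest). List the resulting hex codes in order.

#B42E3E, #BA3E4D, #D3848E, #EFD3D6, #F6E5E7

#AC1729 is rgb(172, 23, 41).
10%: (172 + 8.3 = 180.3→180, 23 + 23.2 = 46.2→46, 41 + 21.4 = 62.4→62) → #B42E3E
17%: (172 + 14.11 = 186.11→186, 23 + 39.44 = 62.44→62, 41 + 36.38 = 77.38→77) → #BA3E4D
47%: (172 + 39.01 = 211.01→211, 23 + 109.04 = 132.04→132, 41 + 100.58 = 141.58→142) → #D3848E
81%: (172 + 67.23 = 239.23→239, 23 + 187.92 = 210.92→211, 41 + 173.34 = 214.34→214) → #EFD3D6
89%: (172 + 73.87 = 245.87→246, 23 + 206.48 = 229.48→229, 41 + 190.46 = 231.46→231) → #F6E5E7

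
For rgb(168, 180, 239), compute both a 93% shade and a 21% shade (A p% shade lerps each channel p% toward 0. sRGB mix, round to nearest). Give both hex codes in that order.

#0C0D11, #858EBD

93% shade:
  R: 168 − 156.24 = 11.76 → 12
  G: 180 − 167.4 = 12.6 → 13
  B: 239 − 222.27 = 16.73 → 17
  → #0C0D11
21% shade:
  R: 168 − 35.28 = 132.72 → 133
  G: 180 − 37.8 = 142.2 → 142
  B: 239 − 50.19 = 188.81 → 189
  → #858EBD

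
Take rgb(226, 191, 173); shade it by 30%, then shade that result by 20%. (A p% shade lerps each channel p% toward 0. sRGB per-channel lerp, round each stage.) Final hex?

#7e6b61

Per channel, c → c + 0.3(0 − c):
  R: 226 + 0.3×(0−226) = 226 − 67.8 = 158.2 → 158
  G: 191 − 57.3 = 133.7 → 134
  B: 173 − 51.9 = 121.1 → 121
After the shade: rgb(158, 134, 121) = #9e8679.
Per channel, c → c + 0.2(0 − c):
  R: 158 + 0.2×(0−158) = 158 − 31.6 = 126.4 → 126
  G: 134 + 0.2×(0−134) = 134 − 26.8 = 107.2 → 107
  B: 121 + 0.2×(0−121) = 121 − 24.2 = 96.8 → 97
rgb(126, 107, 97) = #7e6b61.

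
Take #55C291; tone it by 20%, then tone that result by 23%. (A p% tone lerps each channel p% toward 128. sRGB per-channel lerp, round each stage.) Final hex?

#66A98B

#55C291 is rgb(85, 194, 145).
A 20% tone moves each channel 20% toward 128:
  R: 85 + 0.2×(128−85) = 85 + 8.6 = 93.6 → 94
  G: 194 − 13.2 = 180.8 → 181
  B: 145 − 3.4 = 141.6 → 142
After the tone: rgb(94, 181, 142) = #5EB58E.
Per channel, c → c + 0.23(128 − c):
  R: 94 + 0.23×(128−94) = 94 + 7.82 = 101.82 → 102
  G: 181 + 0.23×(128−181) = 181 − 12.19 = 168.81 → 169
  B: 142 + 0.23×(128−142) = 142 − 3.22 = 138.78 → 139
rgb(102, 169, 139) = #66A98B.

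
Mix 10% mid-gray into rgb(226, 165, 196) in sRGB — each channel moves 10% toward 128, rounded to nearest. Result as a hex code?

Per channel, c → c + 0.1(128 − c):
  R: 226 + 0.1×(128−226) = 226 − 9.8 = 216.2 → 216
  G: 165 + 0.1×(128−165) = 165 − 3.7 = 161.3 → 161
  B: 196 − 6.8 = 189.2 → 189
rgb(216, 161, 189) = #d8a1bd.

#d8a1bd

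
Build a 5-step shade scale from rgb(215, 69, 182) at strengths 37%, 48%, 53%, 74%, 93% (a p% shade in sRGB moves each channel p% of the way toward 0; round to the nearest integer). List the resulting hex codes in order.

37%: (215 − 79.55 = 135.45→135, 69 − 25.53 = 43.47→43, 182 − 67.34 = 114.66→115) → #872b73
48%: (215 − 103.2 = 111.8→112, 69 − 33.12 = 35.88→36, 182 − 87.36 = 94.64→95) → #70245f
53%: (215 − 113.95 = 101.05→101, 69 − 36.57 = 32.43→32, 182 − 96.46 = 85.54→86) → #652056
74%: (215 − 159.1 = 55.9→56, 69 − 51.06 = 17.94→18, 182 − 134.68 = 47.32→47) → #38122f
93%: (215 − 199.95 = 15.05→15, 69 − 64.17 = 4.83→5, 182 − 169.26 = 12.74→13) → #0f050d

#872b73, #70245f, #652056, #38122f, #0f050d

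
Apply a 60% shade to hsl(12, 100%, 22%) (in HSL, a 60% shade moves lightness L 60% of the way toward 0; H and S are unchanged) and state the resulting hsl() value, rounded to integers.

L moves 60% from 22 toward 0: 22 − 13.2 = 8.8 → 9.
H and S are unchanged.

hsl(12, 100%, 9%)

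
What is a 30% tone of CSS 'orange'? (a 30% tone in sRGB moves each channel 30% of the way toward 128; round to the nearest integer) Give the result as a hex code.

#d99a26

CSS orange is rgb(255, 165, 0).
Lerp each channel 30% toward 128:
  R: 255 + 0.3×(128−255) = 255 − 38.1 = 216.9 → 217
  G: 165 − 11.1 = 153.9 → 154
  B: 0 + 0.3×(128−0) = 0 + 38.4 = 38.4 → 38
rgb(217, 154, 38) = #d99a26.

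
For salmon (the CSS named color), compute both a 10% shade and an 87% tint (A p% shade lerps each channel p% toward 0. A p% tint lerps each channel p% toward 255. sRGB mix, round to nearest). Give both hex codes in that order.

#E17367, #FEEEED

CSS salmon is rgb(250, 128, 114).
10% shade:
  R: 250 + 0.1×(0−250) = 250 − 25 = 225 → 225
  G: 128 + 0.1×(0−128) = 128 − 12.8 = 115.2 → 115
  B: 114 + 0.1×(0−114) = 114 − 11.4 = 102.6 → 103
  → #E17367
87% tint:
  R: 250 + 4.35 = 254.35 → 254
  G: 128 + 0.87×(255−128) = 128 + 110.49 = 238.49 → 238
  B: 114 + 0.87×(255−114) = 114 + 122.67 = 236.67 → 237
  → #FEEEED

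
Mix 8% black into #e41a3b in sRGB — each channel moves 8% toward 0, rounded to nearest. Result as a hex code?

#e41a3b is rgb(228, 26, 59).
Per channel, c → c + 0.08(0 − c):
  R: 228 − 18.24 = 209.76 → 210
  G: 26 + 0.08×(0−26) = 26 − 2.08 = 23.92 → 24
  B: 59 − 4.72 = 54.28 → 54
rgb(210, 24, 54) = #d21836.

#d21836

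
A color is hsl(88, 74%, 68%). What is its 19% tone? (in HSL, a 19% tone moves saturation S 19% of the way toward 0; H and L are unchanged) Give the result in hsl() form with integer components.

hsl(88, 60%, 68%)

S moves 19% from 74 toward 0: 74 − 14.06 = 59.94 → 60.
H and L are unchanged.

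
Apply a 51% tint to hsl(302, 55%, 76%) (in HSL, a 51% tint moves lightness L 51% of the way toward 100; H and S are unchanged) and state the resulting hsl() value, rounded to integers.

hsl(302, 55%, 88%)

L moves 51% from 76 toward 100: 76 + 12.24 = 88.24 → 88.
H and S are unchanged.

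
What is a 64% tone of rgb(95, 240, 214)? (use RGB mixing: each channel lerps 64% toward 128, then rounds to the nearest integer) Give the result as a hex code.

#74a89f

Per channel, c → c + 0.64(128 − c):
  R: 95 + 0.64×(128−95) = 95 + 21.12 = 116.12 → 116
  G: 240 − 71.68 = 168.32 → 168
  B: 214 + 0.64×(128−214) = 214 − 55.04 = 158.96 → 159
rgb(116, 168, 159) = #74a89f.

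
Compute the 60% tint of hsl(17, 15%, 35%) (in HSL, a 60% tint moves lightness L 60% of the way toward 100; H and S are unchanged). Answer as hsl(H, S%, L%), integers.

hsl(17, 15%, 74%)

L moves 60% from 35 toward 100: 35 + 39 = 74 → 74.
H and S are unchanged.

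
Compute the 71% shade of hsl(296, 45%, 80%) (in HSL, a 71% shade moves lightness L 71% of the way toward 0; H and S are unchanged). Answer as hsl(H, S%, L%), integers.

L moves 71% from 80 toward 0: 80 − 56.8 = 23.2 → 23.
H and S are unchanged.

hsl(296, 45%, 23%)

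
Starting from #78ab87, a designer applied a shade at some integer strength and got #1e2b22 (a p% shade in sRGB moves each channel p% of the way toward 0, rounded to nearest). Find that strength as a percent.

#78ab87 is rgb(120, 171, 135); #1e2b22 is rgb(30, 43, 34).
On the G channel (widest range): 43 ≈ 171 + (p/100)(0 − 171), so p ≈ 100×(43 − 171)/(0 − 171) = -12800/-171 = 74.85.
p = 75 reproduces all three channels after rounding.

75%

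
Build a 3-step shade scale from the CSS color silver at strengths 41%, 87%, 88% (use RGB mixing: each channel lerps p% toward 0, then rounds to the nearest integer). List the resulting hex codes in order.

CSS silver is rgb(192, 192, 192).
41%: (192 − 78.72 = 113.28→113, 192 − 78.72 = 113.28→113, 192 − 78.72 = 113.28→113) → #717171
87%: (192 − 167.04 = 24.96→25, 192 − 167.04 = 24.96→25, 192 − 167.04 = 24.96→25) → #191919
88%: (192 − 168.96 = 23.04→23, 192 − 168.96 = 23.04→23, 192 − 168.96 = 23.04→23) → #171717

#717171, #191919, #171717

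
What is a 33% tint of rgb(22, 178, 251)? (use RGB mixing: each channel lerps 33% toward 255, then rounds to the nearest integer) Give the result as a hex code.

Lerp each channel 33% toward 255:
  R: 22 + 76.89 = 98.89 → 99
  G: 178 + 25.41 = 203.41 → 203
  B: 251 + 0.33×(255−251) = 251 + 1.32 = 252.32 → 252
rgb(99, 203, 252) = #63cbfc.

#63cbfc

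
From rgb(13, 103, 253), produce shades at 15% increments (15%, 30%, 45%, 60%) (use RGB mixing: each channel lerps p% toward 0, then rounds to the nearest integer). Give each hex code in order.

15%: (13 − 1.95 = 11.05→11, 103 − 15.45 = 87.55→88, 253 − 37.95 = 215.05→215) → #0B58D7
30%: (13 − 3.9 = 9.1→9, 103 − 30.9 = 72.1→72, 253 − 75.9 = 177.1→177) → #0948B1
45%: (13 − 5.85 = 7.15→7, 103 − 46.35 = 56.65→57, 253 − 113.85 = 139.15→139) → #07398B
60%: (13 − 7.8 = 5.2→5, 103 − 61.8 = 41.2→41, 253 − 151.8 = 101.2→101) → #052965

#0B58D7, #0948B1, #07398B, #052965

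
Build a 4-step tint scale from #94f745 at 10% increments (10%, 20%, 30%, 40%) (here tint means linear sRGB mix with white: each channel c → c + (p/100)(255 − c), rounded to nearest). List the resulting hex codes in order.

#94f745 is rgb(148, 247, 69).
10%: (148 + 10.7 = 158.7→159, 247 + 0.8 = 247.8→248, 69 + 18.6 = 87.6→88) → #9ff858
20%: (148 + 21.4 = 169.4→169, 247 + 1.6 = 248.6→249, 69 + 37.2 = 106.2→106) → #a9f96a
30%: (148 + 32.1 = 180.1→180, 247 + 2.4 = 249.4→249, 69 + 55.8 = 124.8→125) → #b4f97d
40%: (148 + 42.8 = 190.8→191, 247 + 3.2 = 250.2→250, 69 + 74.4 = 143.4→143) → #bffa8f

#9ff858, #a9f96a, #b4f97d, #bffa8f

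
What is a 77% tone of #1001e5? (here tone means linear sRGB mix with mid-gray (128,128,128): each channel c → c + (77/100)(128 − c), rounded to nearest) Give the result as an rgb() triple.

#1001e5 is rgb(16, 1, 229).
Per channel, c → c + 0.77(128 − c):
  R: 16 + 86.24 = 102.24 → 102
  G: 1 + 0.77×(128−1) = 1 + 97.79 = 98.79 → 99
  B: 229 − 77.77 = 151.23 → 151

rgb(102, 99, 151)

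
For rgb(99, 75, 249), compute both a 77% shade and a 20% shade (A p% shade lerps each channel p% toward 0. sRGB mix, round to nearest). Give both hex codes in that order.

#171139, #4F3CC7

77% shade:
  R: 99 − 76.23 = 22.77 → 23
  G: 75 − 57.75 = 17.25 → 17
  B: 249 + 0.77×(0−249) = 249 − 191.73 = 57.27 → 57
  → #171139
20% shade:
  R: 99 + 0.2×(0−99) = 99 − 19.8 = 79.2 → 79
  G: 75 + 0.2×(0−75) = 75 − 15 = 60 → 60
  B: 249 − 49.8 = 199.2 → 199
  → #4F3CC7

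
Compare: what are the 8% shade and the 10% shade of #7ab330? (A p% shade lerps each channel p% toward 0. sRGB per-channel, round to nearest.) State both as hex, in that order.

#7ab330 is rgb(122, 179, 48).
8% shade:
  R: 122 − 9.76 = 112.24 → 112
  G: 179 + 0.08×(0−179) = 179 − 14.32 = 164.68 → 165
  B: 48 − 3.84 = 44.16 → 44
  → #70a52c
10% shade:
  R: 122 − 12.2 = 109.8 → 110
  G: 179 + 0.1×(0−179) = 179 − 17.9 = 161.1 → 161
  B: 48 − 4.8 = 43.2 → 43
  → #6ea12b

#70a52c, #6ea12b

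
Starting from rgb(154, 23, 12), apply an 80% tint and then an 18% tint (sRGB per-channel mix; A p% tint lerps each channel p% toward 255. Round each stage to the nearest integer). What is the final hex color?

Per channel, c → c + 0.8(255 − c):
  R: 154 + 0.8×(255−154) = 154 + 80.8 = 234.8 → 235
  G: 23 + 185.6 = 208.6 → 209
  B: 12 + 194.4 = 206.4 → 206
After the tint: rgb(235, 209, 206) = #EBD1CE.
An 18% tint moves each channel 18% toward 255:
  R: 235 + 0.18×(255−235) = 235 + 3.6 = 238.6 → 239
  G: 209 + 8.28 = 217.28 → 217
  B: 206 + 0.18×(255−206) = 206 + 8.82 = 214.82 → 215
rgb(239, 217, 215) = #EFD9D7.

#EFD9D7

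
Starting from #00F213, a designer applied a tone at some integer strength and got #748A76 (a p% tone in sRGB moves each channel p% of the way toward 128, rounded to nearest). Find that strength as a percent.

91%

#00F213 is rgb(0, 242, 19); #748A76 is rgb(116, 138, 118).
On the R channel (widest range): 116 ≈ 0 + (p/100)(128 − 0), so p ≈ 100×(116 − 0)/(128 − 0) = 11600/128 = 90.62.
p = 91 reproduces all three channels after rounding.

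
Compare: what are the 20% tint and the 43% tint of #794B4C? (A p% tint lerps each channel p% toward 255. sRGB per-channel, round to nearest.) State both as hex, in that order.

#794B4C is rgb(121, 75, 76).
20% tint:
  R: 121 + 0.2×(255−121) = 121 + 26.8 = 147.8 → 148
  G: 75 + 0.2×(255−75) = 75 + 36 = 111 → 111
  B: 76 + 35.8 = 111.8 → 112
  → #946F70
43% tint:
  R: 121 + 57.62 = 178.62 → 179
  G: 75 + 0.43×(255−75) = 75 + 77.4 = 152.4 → 152
  B: 76 + 0.43×(255−76) = 76 + 76.97 = 152.97 → 153
  → #B39899

#946F70, #B39899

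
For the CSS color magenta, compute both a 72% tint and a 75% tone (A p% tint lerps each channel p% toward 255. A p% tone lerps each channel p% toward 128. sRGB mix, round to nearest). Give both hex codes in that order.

#FFB8FF, #A060A0

CSS magenta is rgb(255, 0, 255).
72% tint:
  R: 255 + 0.72×(255−255) = 255 + 0 = 255 → 255
  G: 0 + 0.72×(255−0) = 0 + 183.6 = 183.6 → 184
  B: 255 + 0.72×(255−255) = 255 + 0 = 255 → 255
  → #FFB8FF
75% tone:
  R: 255 + 0.75×(128−255) = 255 − 95.25 = 159.75 → 160
  G: 0 + 0.75×(128−0) = 0 + 96 = 96 → 96
  B: 255 + 0.75×(128−255) = 255 − 95.25 = 159.75 → 160
  → #A060A0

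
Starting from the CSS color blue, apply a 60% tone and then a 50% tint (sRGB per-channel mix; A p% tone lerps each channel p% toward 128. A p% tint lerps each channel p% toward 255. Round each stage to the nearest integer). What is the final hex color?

#A6A6D9

CSS blue is rgb(0, 0, 255).
Lerp each channel 60% toward 128:
  R: 0 + 0.6×(128−0) = 0 + 76.8 = 76.8 → 77
  G: 0 + 0.6×(128−0) = 0 + 76.8 = 76.8 → 77
  B: 255 + 0.6×(128−255) = 255 − 76.2 = 178.8 → 179
After the tone: rgb(77, 77, 179) = #4D4DB3.
Lerp each channel 50% toward 255:
  R: 77 + 89 = 166 → 166
  G: 77 + 0.5×(255−77) = 77 + 89 = 166 → 166
  B: 179 + 0.5×(255−179) = 179 + 38 = 217 → 217
rgb(166, 166, 217) = #A6A6D9.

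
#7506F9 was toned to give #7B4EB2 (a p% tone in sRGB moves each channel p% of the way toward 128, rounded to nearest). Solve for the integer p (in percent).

#7506F9 is rgb(117, 6, 249); #7B4EB2 is rgb(123, 78, 178).
On the G channel (widest range): 78 ≈ 6 + (p/100)(128 − 6), so p ≈ 100×(78 − 6)/(128 − 6) = 7200/122 = 59.02.
p = 59 reproduces all three channels after rounding.

59%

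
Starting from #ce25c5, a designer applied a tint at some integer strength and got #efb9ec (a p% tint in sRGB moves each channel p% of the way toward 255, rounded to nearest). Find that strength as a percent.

#ce25c5 is rgb(206, 37, 197); #efb9ec is rgb(239, 185, 236).
On the G channel (widest range): 185 ≈ 37 + (p/100)(255 − 37), so p ≈ 100×(185 − 37)/(255 − 37) = 14800/218 = 67.89.
p = 68 reproduces all three channels after rounding.

68%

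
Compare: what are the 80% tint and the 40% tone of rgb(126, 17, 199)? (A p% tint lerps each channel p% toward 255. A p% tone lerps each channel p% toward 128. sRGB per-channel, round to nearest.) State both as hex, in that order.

#e5cff4, #7f3dab

80% tint:
  R: 126 + 0.8×(255−126) = 126 + 103.2 = 229.2 → 229
  G: 17 + 0.8×(255−17) = 17 + 190.4 = 207.4 → 207
  B: 199 + 44.8 = 243.8 → 244
  → #e5cff4
40% tone:
  R: 126 + 0.4×(128−126) = 126 + 0.8 = 126.8 → 127
  G: 17 + 44.4 = 61.4 → 61
  B: 199 + 0.4×(128−199) = 199 − 28.4 = 170.6 → 171
  → #7f3dab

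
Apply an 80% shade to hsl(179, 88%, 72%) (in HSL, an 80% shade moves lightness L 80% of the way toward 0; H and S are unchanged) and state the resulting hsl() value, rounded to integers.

L moves 80% from 72 toward 0: 72 − 57.6 = 14.4 → 14.
H and S are unchanged.

hsl(179, 88%, 14%)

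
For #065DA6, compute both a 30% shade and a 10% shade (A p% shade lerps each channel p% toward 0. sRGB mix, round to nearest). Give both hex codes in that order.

#065DA6 is rgb(6, 93, 166).
30% shade:
  R: 6 + 0.3×(0−6) = 6 − 1.8 = 4.2 → 4
  G: 93 + 0.3×(0−93) = 93 − 27.9 = 65.1 → 65
  B: 166 + 0.3×(0−166) = 166 − 49.8 = 116.2 → 116
  → #044174
10% shade:
  R: 6 − 0.6 = 5.4 → 5
  G: 93 − 9.3 = 83.7 → 84
  B: 166 − 16.6 = 149.4 → 149
  → #055495

#044174, #055495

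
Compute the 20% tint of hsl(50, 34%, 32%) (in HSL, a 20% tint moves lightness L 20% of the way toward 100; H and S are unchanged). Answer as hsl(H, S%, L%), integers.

L moves 20% from 32 toward 100: 32 + 13.6 = 45.6 → 46.
H and S are unchanged.

hsl(50, 34%, 46%)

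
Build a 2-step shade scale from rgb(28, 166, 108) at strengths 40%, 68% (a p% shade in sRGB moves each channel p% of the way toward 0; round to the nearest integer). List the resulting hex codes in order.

#116441, #093523

40%: (28 − 11.2 = 16.8→17, 166 − 66.4 = 99.6→100, 108 − 43.2 = 64.8→65) → #116441
68%: (28 − 19.04 = 8.96→9, 166 − 112.88 = 53.12→53, 108 − 73.44 = 34.56→35) → #093523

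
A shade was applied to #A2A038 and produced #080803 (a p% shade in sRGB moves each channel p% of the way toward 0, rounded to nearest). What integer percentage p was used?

95%

#A2A038 is rgb(162, 160, 56); #080803 is rgb(8, 8, 3).
On the R channel (widest range): 8 ≈ 162 + (p/100)(0 − 162), so p ≈ 100×(8 − 162)/(0 − 162) = -15400/-162 = 95.06.
p = 95 reproduces all three channels after rounding.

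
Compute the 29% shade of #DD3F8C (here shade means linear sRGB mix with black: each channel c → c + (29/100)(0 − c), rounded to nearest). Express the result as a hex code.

#DD3F8C is rgb(221, 63, 140).
Per channel, c → c + 0.29(0 − c):
  R: 221 − 64.09 = 156.91 → 157
  G: 63 − 18.27 = 44.73 → 45
  B: 140 + 0.29×(0−140) = 140 − 40.6 = 99.4 → 99
rgb(157, 45, 99) = #9D2D63.

#9D2D63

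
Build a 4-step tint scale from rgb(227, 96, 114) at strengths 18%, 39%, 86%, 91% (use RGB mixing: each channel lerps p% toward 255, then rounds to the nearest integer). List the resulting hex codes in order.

#E87D8B, #EE9EA9, #FBE9EB, #FCF1F2

18%: (227 + 5.04 = 232.04→232, 96 + 28.62 = 124.62→125, 114 + 25.38 = 139.38→139) → #E87D8B
39%: (227 + 10.92 = 237.92→238, 96 + 62.01 = 158.01→158, 114 + 54.99 = 168.99→169) → #EE9EA9
86%: (227 + 24.08 = 251.08→251, 96 + 136.74 = 232.74→233, 114 + 121.26 = 235.26→235) → #FBE9EB
91%: (227 + 25.48 = 252.48→252, 96 + 144.69 = 240.69→241, 114 + 128.31 = 242.31→242) → #FCF1F2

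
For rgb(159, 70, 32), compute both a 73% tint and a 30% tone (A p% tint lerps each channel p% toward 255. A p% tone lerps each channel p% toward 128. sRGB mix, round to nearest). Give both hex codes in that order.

73% tint:
  R: 159 + 70.08 = 229.08 → 229
  G: 70 + 0.73×(255−70) = 70 + 135.05 = 205.05 → 205
  B: 32 + 162.79 = 194.79 → 195
  → #E5CDC3
30% tone:
  R: 159 + 0.3×(128−159) = 159 − 9.3 = 149.7 → 150
  G: 70 + 17.4 = 87.4 → 87
  B: 32 + 28.8 = 60.8 → 61
  → #96573D

#E5CDC3, #96573D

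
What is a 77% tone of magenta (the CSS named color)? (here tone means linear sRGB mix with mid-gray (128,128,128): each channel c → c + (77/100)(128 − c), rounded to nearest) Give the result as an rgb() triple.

CSS magenta is rgb(255, 0, 255).
Lerp each channel 77% toward 128:
  R: 255 + 0.77×(128−255) = 255 − 97.79 = 157.21 → 157
  G: 0 + 0.77×(128−0) = 0 + 98.56 = 98.56 → 99
  B: 255 + 0.77×(128−255) = 255 − 97.79 = 157.21 → 157

rgb(157, 99, 157)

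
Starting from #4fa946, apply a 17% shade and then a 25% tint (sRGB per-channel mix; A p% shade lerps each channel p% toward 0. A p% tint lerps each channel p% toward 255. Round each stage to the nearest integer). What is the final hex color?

#4fa946 is rgb(79, 169, 70).
Per channel, c → c + 0.17(0 − c):
  R: 79 + 0.17×(0−79) = 79 − 13.43 = 65.57 → 66
  G: 169 − 28.73 = 140.27 → 140
  B: 70 + 0.17×(0−70) = 70 − 11.9 = 58.1 → 58
After the shade: rgb(66, 140, 58) = #428c3a.
Lerp each channel 25% toward 255:
  R: 66 + 0.25×(255−66) = 66 + 47.25 = 113.25 → 113
  G: 140 + 28.75 = 168.75 → 169
  B: 58 + 49.25 = 107.25 → 107
rgb(113, 169, 107) = #71a96b.

#71a96b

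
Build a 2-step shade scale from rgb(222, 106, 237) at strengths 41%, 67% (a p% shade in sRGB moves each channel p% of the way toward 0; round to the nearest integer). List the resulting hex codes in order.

41%: (222 − 91.02 = 130.98→131, 106 − 43.46 = 62.54→63, 237 − 97.17 = 139.83→140) → #833F8C
67%: (222 − 148.74 = 73.26→73, 106 − 71.02 = 34.98→35, 237 − 158.79 = 78.21→78) → #49234E

#833F8C, #49234E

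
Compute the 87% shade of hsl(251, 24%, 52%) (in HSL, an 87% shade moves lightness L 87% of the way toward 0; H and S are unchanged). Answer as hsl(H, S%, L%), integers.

hsl(251, 24%, 7%)

L moves 87% from 52 toward 0: 52 − 45.24 = 6.76 → 7.
H and S are unchanged.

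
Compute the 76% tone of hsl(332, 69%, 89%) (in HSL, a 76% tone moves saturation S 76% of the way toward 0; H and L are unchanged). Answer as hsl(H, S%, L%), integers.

S moves 76% from 69 toward 0: 69 − 52.44 = 16.56 → 17.
H and L are unchanged.

hsl(332, 17%, 89%)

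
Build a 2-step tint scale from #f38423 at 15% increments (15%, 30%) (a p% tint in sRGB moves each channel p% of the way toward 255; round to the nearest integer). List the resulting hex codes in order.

#f38423 is rgb(243, 132, 35).
15%: (243 + 1.8 = 244.8→245, 132 + 18.45 = 150.45→150, 35 + 33 = 68→68) → #f59644
30%: (243 + 3.6 = 246.6→247, 132 + 36.9 = 168.9→169, 35 + 66 = 101→101) → #f7a965

#f59644, #f7a965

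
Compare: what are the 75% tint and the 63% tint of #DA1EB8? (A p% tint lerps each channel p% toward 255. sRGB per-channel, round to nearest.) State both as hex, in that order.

#DA1EB8 is rgb(218, 30, 184).
75% tint:
  R: 218 + 0.75×(255−218) = 218 + 27.75 = 245.75 → 246
  G: 30 + 168.75 = 198.75 → 199
  B: 184 + 0.75×(255−184) = 184 + 53.25 = 237.25 → 237
  → #F6C7ED
63% tint:
  R: 218 + 0.63×(255−218) = 218 + 23.31 = 241.31 → 241
  G: 30 + 141.75 = 171.75 → 172
  B: 184 + 0.63×(255−184) = 184 + 44.73 = 228.73 → 229
  → #F1ACE5

#F6C7ED, #F1ACE5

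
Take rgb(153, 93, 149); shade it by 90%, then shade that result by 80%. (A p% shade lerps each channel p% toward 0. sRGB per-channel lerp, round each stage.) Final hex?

#030203

Per channel, c → c + 0.9(0 − c):
  R: 153 + 0.9×(0−153) = 153 − 137.7 = 15.3 → 15
  G: 93 + 0.9×(0−93) = 93 − 83.7 = 9.3 → 9
  B: 149 + 0.9×(0−149) = 149 − 134.1 = 14.9 → 15
After the shade: rgb(15, 9, 15) = #0F090F.
An 80% shade moves each channel 80% toward 0:
  R: 15 − 12 = 3 → 3
  G: 9 + 0.8×(0−9) = 9 − 7.2 = 1.8 → 2
  B: 15 + 0.8×(0−15) = 15 − 12 = 3 → 3
rgb(3, 2, 3) = #030203.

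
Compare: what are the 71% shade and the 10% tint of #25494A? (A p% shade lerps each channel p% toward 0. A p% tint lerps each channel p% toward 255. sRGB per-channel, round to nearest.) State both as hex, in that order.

#25494A is rgb(37, 73, 74).
71% shade:
  R: 37 + 0.71×(0−37) = 37 − 26.27 = 10.73 → 11
  G: 73 − 51.83 = 21.17 → 21
  B: 74 − 52.54 = 21.46 → 21
  → #0B1515
10% tint:
  R: 37 + 0.1×(255−37) = 37 + 21.8 = 58.8 → 59
  G: 73 + 18.2 = 91.2 → 91
  B: 74 + 18.1 = 92.1 → 92
  → #3B5B5C

#0B1515, #3B5B5C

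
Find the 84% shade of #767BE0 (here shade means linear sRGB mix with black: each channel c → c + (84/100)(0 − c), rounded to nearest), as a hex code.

#131424

#767BE0 is rgb(118, 123, 224).
An 84% shade moves each channel 84% toward 0:
  R: 118 − 99.12 = 18.88 → 19
  G: 123 + 0.84×(0−123) = 123 − 103.32 = 19.68 → 20
  B: 224 + 0.84×(0−224) = 224 − 188.16 = 35.84 → 36
rgb(19, 20, 36) = #131424.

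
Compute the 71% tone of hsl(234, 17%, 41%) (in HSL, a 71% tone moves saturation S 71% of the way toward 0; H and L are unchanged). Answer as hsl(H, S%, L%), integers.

hsl(234, 5%, 41%)

S moves 71% from 17 toward 0: 17 − 12.07 = 4.93 → 5.
H and L are unchanged.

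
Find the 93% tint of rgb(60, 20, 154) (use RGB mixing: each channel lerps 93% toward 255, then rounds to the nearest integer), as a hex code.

#f1eff8

Per channel, c → c + 0.93(255 − c):
  R: 60 + 181.35 = 241.35 → 241
  G: 20 + 218.55 = 238.55 → 239
  B: 154 + 0.93×(255−154) = 154 + 93.93 = 247.93 → 248
rgb(241, 239, 248) = #f1eff8.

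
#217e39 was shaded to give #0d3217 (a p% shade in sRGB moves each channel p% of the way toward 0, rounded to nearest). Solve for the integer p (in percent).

60%

#217e39 is rgb(33, 126, 57); #0d3217 is rgb(13, 50, 23).
On the G channel (widest range): 50 ≈ 126 + (p/100)(0 − 126), so p ≈ 100×(50 − 126)/(0 − 126) = -7600/-126 = 60.32.
p = 60 reproduces all three channels after rounding.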